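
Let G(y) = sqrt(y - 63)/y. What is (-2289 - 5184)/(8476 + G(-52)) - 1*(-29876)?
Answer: 5803609965729052/194262325619 - 388596*I*sqrt(115)/194262325619 ≈ 29875.0 - 2.1452e-5*I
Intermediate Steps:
G(y) = sqrt(-63 + y)/y
(-2289 - 5184)/(8476 + G(-52)) - 1*(-29876) = (-2289 - 5184)/(8476 + sqrt(-63 - 52)/(-52)) - 1*(-29876) = -7473/(8476 - I*sqrt(115)/52) + 29876 = 29876 - 7473/(8476 - I*sqrt(115)/52)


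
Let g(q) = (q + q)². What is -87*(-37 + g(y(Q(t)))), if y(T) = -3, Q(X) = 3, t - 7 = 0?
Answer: 87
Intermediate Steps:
t = 7 (t = 7 + 0 = 7)
g(q) = 4*q² (g(q) = (2*q)² = 4*q²)
-87*(-37 + g(y(Q(t)))) = -87*(-37 + 4*(-3)²) = -87*(-37 + 4*9) = -87*(-37 + 36) = -87*(-1) = 87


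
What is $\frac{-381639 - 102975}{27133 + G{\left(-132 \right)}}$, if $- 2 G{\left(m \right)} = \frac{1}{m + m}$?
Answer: $- \frac{255876192}{14326225} \approx -17.861$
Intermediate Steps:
$G{\left(m \right)} = - \frac{1}{4 m}$ ($G{\left(m \right)} = - \frac{1}{2 \left(m + m\right)} = - \frac{1}{2 \cdot 2 m} = - \frac{\frac{1}{2} \frac{1}{m}}{2} = - \frac{1}{4 m}$)
$\frac{-381639 - 102975}{27133 + G{\left(-132 \right)}} = \frac{-381639 - 102975}{27133 - \frac{1}{4 \left(-132\right)}} = - \frac{484614}{27133 - - \frac{1}{528}} = - \frac{484614}{27133 + \frac{1}{528}} = - \frac{484614}{\frac{14326225}{528}} = \left(-484614\right) \frac{528}{14326225} = - \frac{255876192}{14326225}$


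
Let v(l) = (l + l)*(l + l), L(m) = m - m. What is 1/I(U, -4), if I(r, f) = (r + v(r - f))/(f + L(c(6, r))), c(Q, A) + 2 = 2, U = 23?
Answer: -4/2939 ≈ -0.0013610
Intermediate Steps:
c(Q, A) = 0 (c(Q, A) = -2 + 2 = 0)
L(m) = 0
v(l) = 4*l² (v(l) = (2*l)*(2*l) = 4*l²)
I(r, f) = (r + 4*(r - f)²)/f (I(r, f) = (r + 4*(r - f)²)/(f + 0) = (r + 4*(r - f)²)/f)
1/I(U, -4) = 1/((23 + 4*(-4 - 1*23)²)/(-4)) = 1/(-(23 + 4*(-4 - 23)²)/4) = 1/(-(23 + 4*(-27)²)/4) = 1/(-(23 + 4*729)/4) = 1/(-(23 + 2916)/4) = 1/(-¼*2939) = 1/(-2939/4) = -4/2939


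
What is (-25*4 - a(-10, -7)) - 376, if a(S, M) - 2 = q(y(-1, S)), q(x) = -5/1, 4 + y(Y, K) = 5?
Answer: -473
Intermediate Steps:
y(Y, K) = 1 (y(Y, K) = -4 + 5 = 1)
q(x) = -5 (q(x) = -5*1 = -5)
a(S, M) = -3 (a(S, M) = 2 - 5 = -3)
(-25*4 - a(-10, -7)) - 376 = (-25*4 - 1*(-3)) - 376 = (-100 + 3) - 376 = -97 - 376 = -473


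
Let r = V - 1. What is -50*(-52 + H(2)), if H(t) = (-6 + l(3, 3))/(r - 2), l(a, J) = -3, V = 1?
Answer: 2375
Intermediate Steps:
r = 0 (r = 1 - 1 = 0)
H(t) = 9/2 (H(t) = (-6 - 3)/(0 - 2) = -9/(-2) = -9*(-½) = 9/2)
-50*(-52 + H(2)) = -50*(-52 + 9/2) = -50*(-95/2) = 2375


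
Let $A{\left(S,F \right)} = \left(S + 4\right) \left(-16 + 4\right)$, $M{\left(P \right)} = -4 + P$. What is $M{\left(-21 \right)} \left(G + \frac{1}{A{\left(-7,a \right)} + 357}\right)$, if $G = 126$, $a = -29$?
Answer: $- \frac{1237975}{393} \approx -3150.1$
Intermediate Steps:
$A{\left(S,F \right)} = -48 - 12 S$ ($A{\left(S,F \right)} = \left(4 + S\right) \left(-12\right) = -48 - 12 S$)
$M{\left(-21 \right)} \left(G + \frac{1}{A{\left(-7,a \right)} + 357}\right) = \left(-4 - 21\right) \left(126 + \frac{1}{\left(-48 - -84\right) + 357}\right) = - 25 \left(126 + \frac{1}{\left(-48 + 84\right) + 357}\right) = - 25 \left(126 + \frac{1}{36 + 357}\right) = - 25 \left(126 + \frac{1}{393}\right) = \left(-25\right) \frac{49519}{393} = - \frac{1237975}{393}$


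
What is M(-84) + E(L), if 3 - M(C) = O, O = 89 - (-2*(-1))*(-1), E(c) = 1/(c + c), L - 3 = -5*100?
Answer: -87473/994 ≈ -88.001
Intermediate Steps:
L = -497 (L = 3 - 5*100 = 3 - 500 = -497)
E(c) = 1/(2*c)
O = 91 (O = 89 - 2*(-1) = 89 - 1*(-2) = 89 + 2 = 91)
M(C) = -88 (M(C) = 3 - 1*91 = 3 - 91 = -88)
M(-84) + E(L) = -88 + (½)/(-497) = -88 + (½)*(-1/497) = -88 - 1/994 = -87473/994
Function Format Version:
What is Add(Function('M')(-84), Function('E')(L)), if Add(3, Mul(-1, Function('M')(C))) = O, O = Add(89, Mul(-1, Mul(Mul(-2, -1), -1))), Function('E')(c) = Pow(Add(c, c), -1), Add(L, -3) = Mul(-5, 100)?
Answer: Rational(-87473, 994) ≈ -88.001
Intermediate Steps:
L = -497 (L = Add(3, Mul(-5, 100)) = Add(3, -500) = -497)
Function('E')(c) = Mul(Rational(1, 2), Pow(c, -1)) (Function('E')(c) = Pow(Mul(2, c), -1) = Mul(Rational(1, 2), Pow(c, -1)))
O = 91 (O = Add(89, Mul(-1, Mul(2, -1))) = Add(89, Mul(-1, -2)) = Add(89, 2) = 91)
Function('M')(C) = -88 (Function('M')(C) = Add(3, Mul(-1, 91)) = Add(3, -91) = -88)
Add(Function('M')(-84), Function('E')(L)) = Add(-88, Mul(Rational(1, 2), Pow(-497, -1))) = Add(-88, Mul(Rational(1, 2), Rational(-1, 497))) = Add(-88, Rational(-1, 994)) = Rational(-87473, 994)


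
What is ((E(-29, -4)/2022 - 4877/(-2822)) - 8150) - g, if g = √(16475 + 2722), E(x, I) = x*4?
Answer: -23247525329/2853042 - 9*√237 ≈ -8286.9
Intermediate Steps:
E(x, I) = 4*x
g = 9*√237 (g = √19197 = 9*√237 ≈ 138.55)
((E(-29, -4)/2022 - 4877/(-2822)) - 8150) - g = (((4*(-29))/2022 - 4877/(-2822)) - 8150) - 9*√237 = ((-116*1/2022 - 4877*(-1/2822)) - 8150) - 9*√237 = ((-58/1011 + 4877/2822) - 8150) - 9*√237 = (4766971/2853042 - 8150) - 9*√237 = -23247525329/2853042 - 9*√237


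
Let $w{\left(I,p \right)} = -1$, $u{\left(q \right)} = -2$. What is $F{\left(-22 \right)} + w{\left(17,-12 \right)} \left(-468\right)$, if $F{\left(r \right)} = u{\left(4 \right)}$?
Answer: $466$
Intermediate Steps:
$F{\left(r \right)} = -2$
$F{\left(-22 \right)} + w{\left(17,-12 \right)} \left(-468\right) = -2 - -468 = -2 + 468 = 466$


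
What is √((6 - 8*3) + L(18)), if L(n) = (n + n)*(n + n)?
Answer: 3*√142 ≈ 35.749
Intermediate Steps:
L(n) = 4*n² (L(n) = (2*n)*(2*n) = 4*n²)
√((6 - 8*3) + L(18)) = √((6 - 8*3) + 4*18²) = √((6 - 24) + 4*324) = √(-18 + 1296) = √1278 = 3*√142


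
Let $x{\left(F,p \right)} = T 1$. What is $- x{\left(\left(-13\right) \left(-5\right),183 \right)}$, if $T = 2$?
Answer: $-2$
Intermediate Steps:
$x{\left(F,p \right)} = 2$ ($x{\left(F,p \right)} = 2 \cdot 1 = 2$)
$- x{\left(\left(-13\right) \left(-5\right),183 \right)} = \left(-1\right) 2 = -2$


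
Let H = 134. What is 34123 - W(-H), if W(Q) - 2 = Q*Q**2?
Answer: 2440225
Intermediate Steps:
W(Q) = 2 + Q**3 (W(Q) = 2 + Q*Q**2 = 2 + Q**3)
34123 - W(-H) = 34123 - (2 + (-1*134)**3) = 34123 - (2 + (-134)**3) = 34123 - (2 - 2406104) = 34123 - 1*(-2406102) = 34123 + 2406102 = 2440225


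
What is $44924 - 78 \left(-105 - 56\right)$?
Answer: $57482$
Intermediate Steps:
$44924 - 78 \left(-105 - 56\right) = 44924 - -12558 = 44924 + 12558 = 57482$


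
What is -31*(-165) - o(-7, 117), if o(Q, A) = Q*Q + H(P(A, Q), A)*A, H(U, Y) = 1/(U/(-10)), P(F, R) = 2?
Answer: 5651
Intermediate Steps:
H(U, Y) = -10/U (H(U, Y) = 1/(U*(-⅒)) = 1/(-U/10) = -10/U)
o(Q, A) = Q² - 5*A (o(Q, A) = Q*Q + (-10/2)*A = Q² + (-10*½)*A = Q² - 5*A)
-31*(-165) - o(-7, 117) = -31*(-165) - ((-7)² - 5*117) = 5115 - (49 - 585) = 5115 - 1*(-536) = 5115 + 536 = 5651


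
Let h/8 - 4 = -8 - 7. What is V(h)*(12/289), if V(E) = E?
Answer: -1056/289 ≈ -3.6540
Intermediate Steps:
h = -88 (h = 32 + 8*(-8 - 7) = 32 + 8*(-15) = 32 - 120 = -88)
V(h)*(12/289) = -1056/289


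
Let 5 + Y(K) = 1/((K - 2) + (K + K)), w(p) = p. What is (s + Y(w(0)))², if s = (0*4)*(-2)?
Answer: 121/4 ≈ 30.250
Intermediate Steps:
Y(K) = -5 + 1/(-2 + 3*K) (Y(K) = -5 + 1/((K - 2) + (K + K)) = -5 + 1/((-2 + K) + 2*K) = -5 + 1/(-2 + 3*K))
s = 0 (s = 0*(-2) = 0)
(s + Y(w(0)))² = (0 + (11 - 15*0)/(-2 + 3*0))² = (0 + (11 + 0)/(-2 + 0))² = (0 + 11/(-2))² = (0 - ½*11)² = (0 - 11/2)² = (-11/2)² = 121/4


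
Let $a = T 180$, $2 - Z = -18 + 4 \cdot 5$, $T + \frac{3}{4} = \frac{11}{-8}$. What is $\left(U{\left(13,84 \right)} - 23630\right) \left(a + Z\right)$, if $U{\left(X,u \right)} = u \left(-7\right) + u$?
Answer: $9231255$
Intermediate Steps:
$T = - \frac{17}{8}$ ($T = - \frac{3}{4} + \frac{11}{-8} = - \frac{3}{4} + 11 \left(- \frac{1}{8}\right) = - \frac{3}{4} - \frac{11}{8} = - \frac{17}{8} \approx -2.125$)
$Z = 0$ ($Z = 2 - \left(-18 + 4 \cdot 5\right) = 2 - \left(-18 + 20\right) = 2 - 2 = 0$)
$a = - \frac{765}{2}$ ($a = \left(- \frac{17}{8}\right) 180 = - \frac{765}{2} \approx -382.5$)
$U{\left(X,u \right)} = - 6 u$ ($U{\left(X,u \right)} = - 7 u + u = - 6 u$)
$\left(U{\left(13,84 \right)} - 23630\right) \left(a + Z\right) = \left(\left(-6\right) 84 - 23630\right) \left(- \frac{765}{2} + 0\right) = \left(-504 - 23630\right) \left(- \frac{765}{2}\right) = \left(-24134\right) \left(- \frac{765}{2}\right) = 9231255$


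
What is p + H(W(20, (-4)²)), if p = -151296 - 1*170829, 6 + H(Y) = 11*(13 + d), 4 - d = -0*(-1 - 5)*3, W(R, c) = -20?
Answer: -321944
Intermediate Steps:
d = 4 (d = 4 - (-0*(-1 - 5))*3 = 4 - (-0*(-6))*3 = 4 - (-3*0)*3 = 4 - 0*3 = 4 - 1*0 = 4 + 0 = 4)
H(Y) = 181 (H(Y) = -6 + 11*(13 + 4) = -6 + 11*17 = -6 + 187 = 181)
p = -322125 (p = -151296 - 170829 = -322125)
p + H(W(20, (-4)²)) = -322125 + 181 = -321944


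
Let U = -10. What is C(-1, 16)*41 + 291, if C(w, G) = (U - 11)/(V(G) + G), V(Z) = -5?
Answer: 2340/11 ≈ 212.73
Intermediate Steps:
C(w, G) = -21/(-5 + G) (C(w, G) = (-10 - 11)/(-5 + G) = -21/(-5 + G))
C(-1, 16)*41 + 291 = -21/(-5 + 16)*41 + 291 = -21/11*41 + 291 = -861/11 + 291 = 2340/11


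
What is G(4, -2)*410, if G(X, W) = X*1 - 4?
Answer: 0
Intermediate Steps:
G(X, W) = -4 + X (G(X, W) = X - 4 = -4 + X)
G(4, -2)*410 = (-4 + 4)*410 = 0*410 = 0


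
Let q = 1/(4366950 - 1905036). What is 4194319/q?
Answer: 10326052666566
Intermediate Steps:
q = 1/2461914 ≈ 4.0619e-7
4194319/q = 4194319/(1/2461914) = 4194319*2461914 = 10326052666566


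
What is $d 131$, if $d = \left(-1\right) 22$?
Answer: $-2882$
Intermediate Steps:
$d = -22$
$d 131 = \left(-22\right) 131 = -2882$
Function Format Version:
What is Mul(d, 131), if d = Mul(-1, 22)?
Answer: -2882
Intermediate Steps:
d = -22
Mul(d, 131) = Mul(-22, 131) = -2882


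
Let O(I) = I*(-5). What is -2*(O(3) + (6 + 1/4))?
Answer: 35/2 ≈ 17.500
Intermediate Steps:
O(I) = -5*I
-2*(O(3) + (6 + 1/4)) = -2*(-5*3 + (6 + 1/4)) = -2*(-15 + (6 + ¼)) = -2*(-15 + 25/4) = -2*(-35/4) = 35/2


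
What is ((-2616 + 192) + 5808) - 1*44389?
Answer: -41005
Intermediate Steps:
((-2616 + 192) + 5808) - 1*44389 = (-2424 + 5808) - 44389 = 3384 - 44389 = -41005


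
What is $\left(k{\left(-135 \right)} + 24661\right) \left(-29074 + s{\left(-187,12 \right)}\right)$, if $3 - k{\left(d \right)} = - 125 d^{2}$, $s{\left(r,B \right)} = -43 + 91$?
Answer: $-66840753514$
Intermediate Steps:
$s{\left(r,B \right)} = 48$
$k{\left(d \right)} = 3 + 125 d^{2}$ ($k{\left(d \right)} = 3 - - 125 d^{2} = 3 + 125 d^{2}$)
$\left(k{\left(-135 \right)} + 24661\right) \left(-29074 + s{\left(-187,12 \right)}\right) = \left(\left(3 + 125 \left(-135\right)^{2}\right) + 24661\right) \left(-29074 + 48\right) = \left(\left(3 + 125 \cdot 18225\right) + 24661\right) \left(-29026\right) = \left(\left(3 + 2278125\right) + 24661\right) \left(-29026\right) = \left(2278128 + 24661\right) \left(-29026\right) = 2302789 \left(-29026\right) = -66840753514$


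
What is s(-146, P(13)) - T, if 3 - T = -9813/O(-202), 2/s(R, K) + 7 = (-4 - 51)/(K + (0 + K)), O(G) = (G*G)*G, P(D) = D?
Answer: -6286631623/1953450696 ≈ -3.2182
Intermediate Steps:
O(G) = G**3 (O(G) = G**2*G = G**3)
s(R, K) = 2/(-7 - 55/(2*K)) (s(R, K) = 2/(-7 + (-4 - 51)/(K + (0 + K))) = 2/(-7 - 55/(K + K)) = 2/(-7 - 55*1/(2*K)) = 2/(-7 - 55/(2*K)))
T = 24717411/8242408 (T = 3 - (-9813)/((-202)**3) = 3 - (-9813)/(-8242408) = 3 - (-9813)*(-1)/8242408 = 3 - 1*9813/8242408 = 3 - 9813/8242408 = 24717411/8242408 ≈ 2.9988)
s(-146, P(13)) - T = -4*13/(55 + 14*13) - 1*24717411/8242408 = -4*13/(55 + 182) - 24717411/8242408 = -4*13/237 - 24717411/8242408 = -4*13*1/237 - 24717411/8242408 = -52/237 - 24717411/8242408 = -6286631623/1953450696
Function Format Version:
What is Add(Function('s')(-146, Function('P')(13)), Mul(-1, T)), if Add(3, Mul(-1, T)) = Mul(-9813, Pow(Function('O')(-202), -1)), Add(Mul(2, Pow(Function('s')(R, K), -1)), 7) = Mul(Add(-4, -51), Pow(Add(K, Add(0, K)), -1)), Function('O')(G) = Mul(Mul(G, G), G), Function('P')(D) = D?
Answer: Rational(-6286631623, 1953450696) ≈ -3.2182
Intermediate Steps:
Function('O')(G) = Pow(G, 3) (Function('O')(G) = Mul(Pow(G, 2), G) = Pow(G, 3))
Function('s')(R, K) = Mul(2, Pow(Add(-7, Mul(Rational(-55, 2), Pow(K, -1))), -1)) (Function('s')(R, K) = Mul(2, Pow(Add(-7, Mul(Add(-4, -51), Pow(Add(K, Add(0, K)), -1))), -1)) = Mul(2, Pow(Add(-7, Mul(-55, Pow(Add(K, K), -1))), -1)) = Mul(2, Pow(Add(-7, Mul(-55, Pow(Mul(2, K), -1))), -1)) = Mul(2, Pow(Add(-7, Mul(-55, Mul(Rational(1, 2), Pow(K, -1)))), -1)) = Mul(2, Pow(Add(-7, Mul(Rational(-55, 2), Pow(K, -1))), -1)))
T = Rational(24717411, 8242408) (T = Add(3, Mul(-1, Mul(-9813, Pow(Pow(-202, 3), -1)))) = Add(3, Mul(-1, Mul(-9813, Pow(-8242408, -1)))) = Add(3, Mul(-1, Mul(-9813, Rational(-1, 8242408)))) = Add(3, Mul(-1, Rational(9813, 8242408))) = Add(3, Rational(-9813, 8242408)) = Rational(24717411, 8242408) ≈ 2.9988)
Add(Function('s')(-146, Function('P')(13)), Mul(-1, T)) = Add(Mul(-4, 13, Pow(Add(55, Mul(14, 13)), -1)), Mul(-1, Rational(24717411, 8242408))) = Add(Mul(-4, 13, Pow(Add(55, 182), -1)), Rational(-24717411, 8242408)) = Add(Mul(-4, 13, Pow(237, -1)), Rational(-24717411, 8242408)) = Add(Mul(-4, 13, Rational(1, 237)), Rational(-24717411, 8242408)) = Add(Rational(-52, 237), Rational(-24717411, 8242408)) = Rational(-6286631623, 1953450696)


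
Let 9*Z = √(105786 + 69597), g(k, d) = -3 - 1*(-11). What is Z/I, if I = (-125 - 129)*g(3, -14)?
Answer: -√19487/6096 ≈ -0.022900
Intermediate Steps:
g(k, d) = 8 (g(k, d) = -3 + 11 = 8)
I = -2032 (I = (-125 - 129)*8 = -254*8 = -2032)
Z = √19487/3 (Z = √(105786 + 69597)/9 = √175383/9 = (3*√19487)/9 = √19487/3 ≈ 46.532)
Z/I = (√19487/3)/(-2032) = (√19487/3)*(-1/2032) = -√19487/6096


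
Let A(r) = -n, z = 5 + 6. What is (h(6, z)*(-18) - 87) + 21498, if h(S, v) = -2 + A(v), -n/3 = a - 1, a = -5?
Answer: 21771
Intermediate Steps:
z = 11
n = 18 (n = -3*(-5 - 1) = -3*(-6) = 18)
A(r) = -18 (A(r) = -1*18 = -18)
h(S, v) = -20 (h(S, v) = -2 - 18 = -20)
(h(6, z)*(-18) - 87) + 21498 = (-20*(-18) - 87) + 21498 = (360 - 87) + 21498 = 273 + 21498 = 21771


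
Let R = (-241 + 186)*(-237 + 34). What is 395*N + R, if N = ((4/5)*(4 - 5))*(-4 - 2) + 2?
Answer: 13851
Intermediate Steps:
R = 11165 (R = -55*(-203) = 11165)
N = 34/5 (N = ((4*(⅕))*(-1))*(-6) + 2 = ((⅘)*(-1))*(-6) + 2 = -⅘*(-6) + 2 = 24/5 + 2 = 34/5 ≈ 6.8000)
395*N + R = 395*(34/5) + 11165 = 2686 + 11165 = 13851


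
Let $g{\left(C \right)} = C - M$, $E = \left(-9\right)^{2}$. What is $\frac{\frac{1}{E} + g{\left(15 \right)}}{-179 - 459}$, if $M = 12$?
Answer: $- \frac{122}{25839} \approx -0.0047215$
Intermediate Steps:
$E = 81$
$g{\left(C \right)} = -12 + C$ ($g{\left(C \right)} = C - 12 = -12 + C$)
$\frac{\frac{1}{E} + g{\left(15 \right)}}{-179 - 459} = \frac{\frac{1}{81} + \left(-12 + 15\right)}{-179 - 459} = \frac{\frac{1}{81} + 3}{-638} = \frac{244}{81} \left(- \frac{1}{638}\right) = - \frac{122}{25839}$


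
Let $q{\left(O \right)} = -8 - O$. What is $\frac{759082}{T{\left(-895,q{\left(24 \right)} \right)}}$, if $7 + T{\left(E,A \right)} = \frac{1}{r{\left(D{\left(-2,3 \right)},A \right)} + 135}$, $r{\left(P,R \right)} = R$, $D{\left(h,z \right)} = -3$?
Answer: $- \frac{39092723}{360} \approx -1.0859 \cdot 10^{5}$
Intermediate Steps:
$T{\left(E,A \right)} = -7 + \frac{1}{135 + A}$ ($T{\left(E,A \right)} = -7 + \frac{1}{A + 135} = -7 + \frac{1}{135 + A}$)
$\frac{759082}{T{\left(-895,q{\left(24 \right)} \right)}} = \frac{759082}{\frac{1}{135 - 32} \left(-944 - 7 \left(-8 - 24\right)\right)} = \frac{759082}{\frac{1}{135 - 32} \left(-944 - -224\right)} = \frac{759082}{\frac{1}{103} \left(-944 + 224\right)} = \frac{759082}{\frac{1}{103} \left(-720\right)} = \frac{759082}{- \frac{720}{103}} = 759082 \left(- \frac{103}{720}\right) = - \frac{39092723}{360}$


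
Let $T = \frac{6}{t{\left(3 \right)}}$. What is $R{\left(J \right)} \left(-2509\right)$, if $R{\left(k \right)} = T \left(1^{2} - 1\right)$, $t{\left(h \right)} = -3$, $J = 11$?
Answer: $0$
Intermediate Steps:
$T = -2$ ($T = \frac{6}{-3} = 6 \left(- \frac{1}{3}\right) = -2$)
$R{\left(k \right)} = 0$ ($R{\left(k \right)} = - 2 \left(1^{2} - 1\right) = - 2 \left(1 - 1\right) = \left(-2\right) 0 = 0$)
$R{\left(J \right)} \left(-2509\right) = 0 \left(-2509\right) = 0$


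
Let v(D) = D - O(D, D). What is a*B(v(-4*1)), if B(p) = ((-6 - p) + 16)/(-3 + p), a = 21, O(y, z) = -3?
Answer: -231/4 ≈ -57.750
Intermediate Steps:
v(D) = 3 + D (v(D) = D - 1*(-3) = D + 3 = 3 + D)
B(p) = (10 - p)/(-3 + p)
a*B(v(-4*1)) = 21*((10 - (3 - 4*1))/(-3 + (3 - 4*1))) = 21*((10 - (3 - 4))/(-3 + (3 - 4))) = 21*((10 - 1*(-1))/(-3 - 1)) = 21*((10 + 1)/(-4)) = 21*(-1/4*11) = 21*(-11/4) = -231/4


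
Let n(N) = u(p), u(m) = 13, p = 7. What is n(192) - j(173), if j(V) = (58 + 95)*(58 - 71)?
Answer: 2002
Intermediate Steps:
j(V) = -1989 (j(V) = 153*(-13) = -1989)
n(N) = 13
n(192) - j(173) = 13 - 1*(-1989) = 13 + 1989 = 2002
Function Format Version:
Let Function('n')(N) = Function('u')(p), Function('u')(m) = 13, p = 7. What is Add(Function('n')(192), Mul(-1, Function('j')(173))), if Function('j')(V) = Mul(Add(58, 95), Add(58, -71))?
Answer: 2002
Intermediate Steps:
Function('j')(V) = -1989 (Function('j')(V) = Mul(153, -13) = -1989)
Function('n')(N) = 13
Add(Function('n')(192), Mul(-1, Function('j')(173))) = Add(13, Mul(-1, -1989)) = Add(13, 1989) = 2002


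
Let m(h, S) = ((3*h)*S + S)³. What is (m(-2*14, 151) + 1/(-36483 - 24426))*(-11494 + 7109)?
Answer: 525794678133082766090/60909 ≈ 8.6325e+15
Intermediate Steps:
m(h, S) = (S + 3*S*h)³ (m(h, S) = (3*S*h + S)³ = (S + 3*S*h)³)
(m(-2*14, 151) + 1/(-36483 - 24426))*(-11494 + 7109) = (151³*(1 + 3*(-2*14))³ + 1/(-36483 - 24426))*(-11494 + 7109) = (3442951*(1 + 3*(-28))³ + 1/(-60909))*(-4385) = (3442951*(1 - 84)³ - 1/60909)*(-4385) = (3442951*(-83)³ - 1/60909)*(-4385) = (3442951*(-571787) - 1/60909)*(-4385) = (-1968634623437 - 1/60909)*(-4385) = -119907566278924234/60909*(-4385) = 525794678133082766090/60909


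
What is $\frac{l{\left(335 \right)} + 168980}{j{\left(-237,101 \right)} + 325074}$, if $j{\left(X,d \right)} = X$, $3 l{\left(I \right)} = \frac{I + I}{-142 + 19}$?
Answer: $\frac{62352950}{119864853} \approx 0.52019$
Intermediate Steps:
$l{\left(I \right)} = - \frac{2 I}{369}$ ($l{\left(I \right)} = \frac{\left(I + I\right) \frac{1}{-142 + 19}}{3} = \frac{2 I \frac{1}{-123}}{3} = \frac{2 I \left(- \frac{1}{123}\right)}{3} = \frac{\left(- \frac{2}{123}\right) I}{3} = - \frac{2 I}{369}$)
$\frac{l{\left(335 \right)} + 168980}{j{\left(-237,101 \right)} + 325074} = \frac{\left(- \frac{2}{369}\right) 335 + 168980}{-237 + 325074} = \frac{- \frac{670}{369} + 168980}{324837} = \frac{62352950}{369} \cdot \frac{1}{324837} = \frac{62352950}{119864853}$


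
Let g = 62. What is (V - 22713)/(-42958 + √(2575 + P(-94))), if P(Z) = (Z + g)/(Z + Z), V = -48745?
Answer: 144275559908/86733197875 + 71458*√5688551/86733197875 ≈ 1.6654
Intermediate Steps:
P(Z) = (62 + Z)/(2*Z) (P(Z) = (Z + 62)/(Z + Z) = (62 + Z)/((2*Z)) = (62 + Z)*(1/(2*Z)) = (62 + Z)/(2*Z))
(V - 22713)/(-42958 + √(2575 + P(-94))) = (-48745 - 22713)/(-42958 + √(2575 + (½)*(62 - 94)/(-94))) = -71458/(-42958 + √(2575 + (½)*(-1/94)*(-32))) = -71458/(-42958 + √(2575 + 8/47)) = -71458/(-42958 + √(121033/47)) = -71458/(-42958 + √5688551/47)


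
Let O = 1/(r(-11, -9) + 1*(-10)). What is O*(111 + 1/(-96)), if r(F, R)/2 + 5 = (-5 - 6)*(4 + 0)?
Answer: -10655/10368 ≈ -1.0277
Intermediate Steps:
r(F, R) = -98 (r(F, R) = -10 + 2*((-5 - 6)*(4 + 0)) = -10 + 2*(-11*4) = -10 + 2*(-44) = -10 - 88 = -98)
O = -1/108 (O = 1/(-98 + 1*(-10)) = 1/(-98 - 10) = 1/(-108) = -1/108 ≈ -0.0092593)
O*(111 + 1/(-96)) = -(111 + 1/(-96))/108 = -(111 - 1/96)/108 = -1/108*10655/96 = -10655/10368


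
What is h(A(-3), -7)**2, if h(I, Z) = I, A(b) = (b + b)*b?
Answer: 324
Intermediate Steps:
A(b) = 2*b**2 (A(b) = (2*b)*b = 2*b**2)
h(A(-3), -7)**2 = (2*(-3)**2)**2 = (2*9)**2 = 18**2 = 324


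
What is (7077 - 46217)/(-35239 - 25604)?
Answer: 39140/60843 ≈ 0.64330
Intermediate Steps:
(7077 - 46217)/(-35239 - 25604) = -39140/(-60843) = -39140*(-1/60843) = 39140/60843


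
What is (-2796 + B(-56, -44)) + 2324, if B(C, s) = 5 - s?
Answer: -423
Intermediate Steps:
(-2796 + B(-56, -44)) + 2324 = (-2796 + (5 - 1*(-44))) + 2324 = (-2796 + (5 + 44)) + 2324 = (-2796 + 49) + 2324 = -2747 + 2324 = -423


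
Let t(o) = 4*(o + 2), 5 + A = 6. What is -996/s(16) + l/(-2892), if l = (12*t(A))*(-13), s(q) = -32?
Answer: 61257/1928 ≈ 31.772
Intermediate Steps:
A = 1 (A = -5 + 6 = 1)
t(o) = 8 + 4*o (t(o) = 4*(2 + o) = 8 + 4*o)
l = -1872 (l = (12*(8 + 4*1))*(-13) = (12*(8 + 4))*(-13) = (12*12)*(-13) = 144*(-13) = -1872)
-996/s(16) + l/(-2892) = -996/(-32) - 1872/(-2892) = -996*(-1/32) - 1872*(-1/2892) = 249/8 + 156/241 = 61257/1928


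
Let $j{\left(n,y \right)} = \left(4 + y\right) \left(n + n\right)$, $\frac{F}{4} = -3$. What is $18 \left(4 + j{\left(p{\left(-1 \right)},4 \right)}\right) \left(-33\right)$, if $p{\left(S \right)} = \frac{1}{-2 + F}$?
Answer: $- \frac{11880}{7} \approx -1697.1$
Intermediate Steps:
$F = -12$ ($F = 4 \left(-3\right) = -12$)
$p{\left(S \right)} = - \frac{1}{14}$ ($p{\left(S \right)} = \frac{1}{-2 - 12} = \frac{1}{-14} = - \frac{1}{14}$)
$j{\left(n,y \right)} = 2 n \left(4 + y\right)$ ($j{\left(n,y \right)} = \left(4 + y\right) 2 n = 2 n \left(4 + y\right)$)
$18 \left(4 + j{\left(p{\left(-1 \right)},4 \right)}\right) \left(-33\right) = 18 \left(4 + 2 \left(- \frac{1}{14}\right) \left(4 + 4\right)\right) \left(-33\right) = 18 \left(4 + 2 \left(- \frac{1}{14}\right) 8\right) \left(-33\right) = 18 \left(4 - \frac{8}{7}\right) \left(-33\right) = 18 \cdot \frac{20}{7} \left(-33\right) = \frac{360}{7} \left(-33\right) = - \frac{11880}{7}$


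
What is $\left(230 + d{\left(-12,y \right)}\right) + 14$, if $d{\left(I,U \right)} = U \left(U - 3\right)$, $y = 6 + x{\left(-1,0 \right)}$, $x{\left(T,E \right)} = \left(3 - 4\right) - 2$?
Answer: $244$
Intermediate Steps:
$x{\left(T,E \right)} = -3$ ($x{\left(T,E \right)} = -1 - 2 = -3$)
$y = 3$ ($y = 6 - 3 = 3$)
$d{\left(I,U \right)} = U \left(-3 + U\right)$
$\left(230 + d{\left(-12,y \right)}\right) + 14 = \left(230 + 3 \left(-3 + 3\right)\right) + 14 = \left(230 + 3 \cdot 0\right) + 14 = \left(230 + 0\right) + 14 = 230 + 14 = 244$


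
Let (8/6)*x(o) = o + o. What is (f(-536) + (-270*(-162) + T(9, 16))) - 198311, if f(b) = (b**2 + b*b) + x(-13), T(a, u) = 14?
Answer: 840031/2 ≈ 4.2002e+5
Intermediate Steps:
x(o) = 3*o/2 (x(o) = 3*(o + o)/4 = 3*(2*o)/4 = 3*o/2)
f(b) = -39/2 + 2*b**2 (f(b) = (b**2 + b*b) + (3/2)*(-13) = (b**2 + b**2) - 39/2 = 2*b**2 - 39/2 = -39/2 + 2*b**2)
(f(-536) + (-270*(-162) + T(9, 16))) - 198311 = ((-39/2 + 2*(-536)**2) + (-270*(-162) + 14)) - 198311 = ((-39/2 + 2*287296) + (43740 + 14)) - 198311 = ((-39/2 + 574592) + 43754) - 198311 = (1149145/2 + 43754) - 198311 = 1236653/2 - 198311 = 840031/2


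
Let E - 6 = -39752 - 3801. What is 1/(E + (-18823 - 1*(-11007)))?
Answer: -1/51363 ≈ -1.9469e-5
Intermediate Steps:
E = -43547 (E = 6 + (-39752 - 3801) = 6 - 43553 = -43547)
1/(E + (-18823 - 1*(-11007))) = 1/(-43547 + (-18823 - 1*(-11007))) = 1/(-43547 + (-18823 + 11007)) = 1/(-43547 - 7816) = 1/(-51363) = -1/51363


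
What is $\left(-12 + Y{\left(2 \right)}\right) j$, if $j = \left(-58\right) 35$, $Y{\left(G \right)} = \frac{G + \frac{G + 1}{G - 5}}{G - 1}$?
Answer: $22330$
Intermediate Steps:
$Y{\left(G \right)} = \frac{G + \frac{1 + G}{-5 + G}}{-1 + G}$
$j = -2030$
$\left(-12 + Y{\left(2 \right)}\right) j = \left(-12 + \frac{1 + 2^{2} - 8}{5 + 2^{2} - 12}\right) \left(-2030\right) = \left(-12 + \frac{1 + 4 - 8}{5 + 4 - 12}\right) \left(-2030\right) = \left(-12 + \frac{1}{-3} \left(-3\right)\right) \left(-2030\right) = \left(-12 - -1\right) \left(-2030\right) = \left(-12 + 1\right) \left(-2030\right) = \left(-11\right) \left(-2030\right) = 22330$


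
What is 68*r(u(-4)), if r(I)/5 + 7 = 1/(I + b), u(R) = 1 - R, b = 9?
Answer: -16490/7 ≈ -2355.7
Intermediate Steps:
r(I) = -35 + 5/(9 + I) (r(I) = -35 + 5/(I + 9) = -35 + 5/(9 + I))
68*r(u(-4)) = 68*(5*(-62 - 7*(1 - 1*(-4)))/(9 + (1 - 1*(-4)))) = 68*(5*(-62 - 7*(1 + 4))/(9 + (1 + 4))) = 68*(5*(-62 - 7*5)/(9 + 5)) = 68*(5*(-62 - 35)/14) = 68*(5*(1/14)*(-97)) = 68*(-485/14) = -16490/7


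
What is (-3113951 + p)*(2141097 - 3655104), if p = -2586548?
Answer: 8630595389493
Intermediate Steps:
(-3113951 + p)*(2141097 - 3655104) = (-3113951 - 2586548)*(2141097 - 3655104) = -5700499*(-1514007) = 8630595389493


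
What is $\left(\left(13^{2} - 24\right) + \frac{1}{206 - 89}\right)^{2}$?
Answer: $\frac{287845156}{13689} \approx 21027.0$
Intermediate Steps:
$\left(\left(13^{2} - 24\right) + \frac{1}{206 - 89}\right)^{2} = \left(\left(169 - 24\right) + \frac{1}{117}\right)^{2} = \left(145 + \frac{1}{117}\right)^{2} = \left(\frac{16966}{117}\right)^{2} = \frac{287845156}{13689}$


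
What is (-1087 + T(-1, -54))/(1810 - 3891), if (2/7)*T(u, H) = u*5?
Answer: 2209/4162 ≈ 0.53075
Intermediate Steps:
T(u, H) = 35*u/2 (T(u, H) = 7*(u*5)/2 = 7*(5*u)/2 = 35*u/2)
(-1087 + T(-1, -54))/(1810 - 3891) = (-1087 + (35/2)*(-1))/(1810 - 3891) = (-1087 - 35/2)/(-2081) = -2209/2*(-1/2081) = 2209/4162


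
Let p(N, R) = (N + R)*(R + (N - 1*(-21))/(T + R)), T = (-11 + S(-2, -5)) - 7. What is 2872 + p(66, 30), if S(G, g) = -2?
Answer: 32936/5 ≈ 6587.2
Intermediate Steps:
T = -20 (T = (-11 - 2) - 7 = -13 - 7 = -20)
p(N, R) = (N + R)*(R + (21 + N)/(-20 + R)) (p(N, R) = (N + R)*(R + (N - 1*(-21))/(-20 + R)) = (N + R)*(R + (N + 21)/(-20 + R)) = (N + R)*(R + (21 + N)/(-20 + R)))
2872 + p(66, 30) = 2872 + (66**2 + 30**3 - 20*30**2 + 21*66 + 21*30 + 66*30**2 - 19*66*30)/(-20 + 30) = 2872 + (4356 + 27000 - 20*900 + 1386 + 630 + 66*900 - 37620)/10 = 2872 + (4356 + 27000 - 18000 + 1386 + 630 + 59400 - 37620)/10 = 2872 + (1/10)*37152 = 2872 + 18576/5 = 32936/5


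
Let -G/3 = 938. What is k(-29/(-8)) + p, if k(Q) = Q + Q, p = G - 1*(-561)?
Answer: -8983/4 ≈ -2245.8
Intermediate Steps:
G = -2814 (G = -3*938 = -2814)
p = -2253 (p = -2814 - 1*(-561) = -2814 + 561 = -2253)
k(Q) = 2*Q
k(-29/(-8)) + p = 2*(-29/(-8)) - 2253 = 2*(-29*(-1/8)) - 2253 = 2*(29/8) - 2253 = 29/4 - 2253 = -8983/4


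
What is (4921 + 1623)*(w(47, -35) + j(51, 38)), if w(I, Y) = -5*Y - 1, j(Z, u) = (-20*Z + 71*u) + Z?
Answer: 12453232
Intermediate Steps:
j(Z, u) = -19*Z + 71*u
w(I, Y) = -1 - 5*Y
(4921 + 1623)*(w(47, -35) + j(51, 38)) = (4921 + 1623)*((-1 - 5*(-35)) + (-19*51 + 71*38)) = 6544*((-1 + 175) + (-969 + 2698)) = 6544*(174 + 1729) = 6544*1903 = 12453232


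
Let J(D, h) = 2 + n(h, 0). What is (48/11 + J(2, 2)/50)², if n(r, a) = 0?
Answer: 1466521/75625 ≈ 19.392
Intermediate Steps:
J(D, h) = 2 (J(D, h) = 2 + 0 = 2)
(48/11 + J(2, 2)/50)² = (48/11 + 2/50)² = (48*(1/11) + 2*(1/50))² = (48/11 + 1/25)² = (1211/275)² = 1466521/75625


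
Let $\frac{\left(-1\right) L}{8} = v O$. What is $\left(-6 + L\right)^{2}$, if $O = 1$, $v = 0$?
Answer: $36$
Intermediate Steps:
$L = 0$ ($L = - 8 \cdot 0 \cdot 1 = \left(-8\right) 0 = 0$)
$\left(-6 + L\right)^{2} = \left(-6 + 0\right)^{2} = \left(-6\right)^{2} = 36$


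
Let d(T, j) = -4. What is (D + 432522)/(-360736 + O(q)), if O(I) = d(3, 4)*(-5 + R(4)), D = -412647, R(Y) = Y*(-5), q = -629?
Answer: -6625/120212 ≈ -0.055111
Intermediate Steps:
R(Y) = -5*Y
O(I) = 100 (O(I) = -4*(-5 - 5*4) = -4*(-5 - 20) = -4*(-25) = 100)
(D + 432522)/(-360736 + O(q)) = (-412647 + 432522)/(-360736 + 100) = 19875/(-360636) = 19875*(-1/360636) = -6625/120212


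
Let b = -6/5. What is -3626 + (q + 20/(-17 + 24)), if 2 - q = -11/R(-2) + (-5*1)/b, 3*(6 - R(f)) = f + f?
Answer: -76100/21 ≈ -3623.8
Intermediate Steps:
R(f) = 6 - 2*f/3 (R(f) = 6 - (f + f)/3 = 6 - 2*f/3)
b = -6/5 (b = -6*⅕ = -6/5 ≈ -1.2000)
q = -⅔ (q = 2 - (-11/(6 - ⅔*(-2)) + (-5*1)/(-6/5)) = 2 - (-11/(6 + 4/3) - 5*(-⅚)) = 2 - (-11/22/3 + 25/6) = 2 - (-11*3/22 + 25/6) = 2 - (-3/2 + 25/6) = 2 - 1*8/3 = 2 - 8/3 = -⅔ ≈ -0.66667)
-3626 + (q + 20/(-17 + 24)) = -3626 + (-⅔ + 20/(-17 + 24)) = -3626 + (-⅔ + 20/7) = -3626 + 46/21 = -76100/21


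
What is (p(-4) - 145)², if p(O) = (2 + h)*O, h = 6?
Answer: 31329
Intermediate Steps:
p(O) = 8*O (p(O) = (2 + 6)*O = 8*O)
(p(-4) - 145)² = (8*(-4) - 145)² = (-32 - 145)² = (-177)² = 31329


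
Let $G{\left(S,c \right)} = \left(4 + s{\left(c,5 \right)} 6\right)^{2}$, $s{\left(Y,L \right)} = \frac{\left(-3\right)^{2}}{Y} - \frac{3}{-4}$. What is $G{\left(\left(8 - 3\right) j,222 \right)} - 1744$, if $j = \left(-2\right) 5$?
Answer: $- \frac{9131535}{5476} \approx -1667.6$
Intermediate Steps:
$j = -10$
$s{\left(Y,L \right)} = \frac{3}{4} + \frac{9}{Y}$ ($s{\left(Y,L \right)} = \frac{9}{Y} - - \frac{3}{4} = \frac{9}{Y} + \frac{3}{4} = \frac{3}{4} + \frac{9}{Y}$)
$G{\left(S,c \right)} = \left(\frac{17}{2} + \frac{54}{c}\right)^{2}$ ($G{\left(S,c \right)} = \left(4 + \left(\frac{3}{4} + \frac{9}{c}\right) 6\right)^{2} = \left(4 + \left(\frac{9}{2} + \frac{54}{c}\right)\right)^{2} = \left(\frac{17}{2} + \frac{54}{c}\right)^{2}$)
$G{\left(\left(8 - 3\right) j,222 \right)} - 1744 = \frac{\left(108 + 17 \cdot 222\right)^{2}}{4 \cdot 49284} - 1744 = \frac{1}{4} \cdot \frac{1}{49284} \left(108 + 3774\right)^{2} - 1744 = \frac{1}{4} \cdot \frac{1}{49284} \cdot 3882^{2} - 1744 = \frac{1}{4} \cdot \frac{1}{49284} \cdot 15069924 - 1744 = \frac{418609}{5476} - 1744 = - \frac{9131535}{5476}$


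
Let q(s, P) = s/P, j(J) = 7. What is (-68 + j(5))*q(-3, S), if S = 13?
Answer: 183/13 ≈ 14.077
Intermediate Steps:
(-68 + j(5))*q(-3, S) = (-68 + 7)*(-3/13) = -(-183)/13 = -61*(-3/13) = 183/13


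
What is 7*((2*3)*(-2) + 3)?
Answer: -63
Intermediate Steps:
7*((2*3)*(-2) + 3) = 7*(6*(-2) + 3) = 7*(-12 + 3) = 7*(-9) = -63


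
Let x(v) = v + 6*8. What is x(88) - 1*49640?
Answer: -49504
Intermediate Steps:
x(v) = 48 + v (x(v) = v + 48 = 48 + v)
x(88) - 1*49640 = (48 + 88) - 1*49640 = 136 - 49640 = -49504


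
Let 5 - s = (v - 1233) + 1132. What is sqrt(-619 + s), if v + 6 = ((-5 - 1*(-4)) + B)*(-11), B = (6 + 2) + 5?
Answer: 5*I*sqrt(15) ≈ 19.365*I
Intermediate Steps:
B = 13 (B = 8 + 5 = 13)
v = -138 (v = -6 + ((-5 - 1*(-4)) + 13)*(-11) = -6 + ((-5 + 4) + 13)*(-11) = -6 + (-1 + 13)*(-11) = -6 + 12*(-11) = -6 - 132 = -138)
s = 244 (s = 5 - ((-138 - 1233) + 1132) = 5 - (-1371 + 1132) = 5 - 1*(-239) = 5 + 239 = 244)
sqrt(-619 + s) = sqrt(-619 + 244) = sqrt(-375) = 5*I*sqrt(15)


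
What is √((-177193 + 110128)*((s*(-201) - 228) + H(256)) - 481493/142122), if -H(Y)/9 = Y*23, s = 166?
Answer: √117291415263919671414/142122 ≈ 76203.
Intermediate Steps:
H(Y) = -207*Y (H(Y) = -9*Y*23 = -207*Y)
√((-177193 + 110128)*((s*(-201) - 228) + H(256)) - 481493/142122) = √((-177193 + 110128)*((166*(-201) - 228) - 207*256) - 481493/142122) = √(-67065*((-33366 - 228) - 52992) - 481493*1/142122) = √(-67065*(-33594 - 52992) - 481493/142122) = √(-67065*(-86586) - 481493/142122) = √(5806890090 - 481493/142122) = √(825286832889487/142122) = √117291415263919671414/142122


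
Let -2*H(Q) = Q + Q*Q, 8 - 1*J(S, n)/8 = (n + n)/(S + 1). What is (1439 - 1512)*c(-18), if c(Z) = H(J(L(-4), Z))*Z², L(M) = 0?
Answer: 1469451456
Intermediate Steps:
J(S, n) = 64 - 16*n/(1 + S) (J(S, n) = 64 - 8*(n + n)/(S + 1) = 64 - 8*2*n/(1 + S) = 64 - 16*n/(1 + S))
H(Q) = -Q/2 - Q²/2 (H(Q) = -(Q + Q*Q)/2 = -(Q + Q²)/2 = -Q/2 - Q²/2)
c(Z) = -Z²*(64 - 16*Z)*(65 - 16*Z)/2 (c(Z) = (-16*(4 - Z + 4*0)/(1 + 0)*(1 + 16*(4 - Z + 4*0)/(1 + 0))/2)*Z² = (-16*(4 - Z + 0)/1*(1 + 16*(4 - Z + 0)/1)/2)*Z² = (-16*1*(4 - Z)*(1 + 16*1*(4 - Z))/2)*Z² = (-(64 - 16*Z)*(1 + (64 - 16*Z))/2)*Z² = (-(64 - 16*Z)*(65 - 16*Z)/2)*Z² = -Z²*(64 - 16*Z)*(65 - 16*Z)/2)
(1439 - 1512)*c(-18) = (1439 - 1512)*(8*(-18)²*(-4 - 18)*(65 - 16*(-18))) = -584*324*(-22)*(65 + 288) = -584*324*(-22)*353 = -73*(-20129472) = 1469451456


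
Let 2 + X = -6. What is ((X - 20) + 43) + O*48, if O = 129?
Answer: 6207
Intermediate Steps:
X = -8 (X = -2 - 6 = -8)
((X - 20) + 43) + O*48 = ((-8 - 20) + 43) + 129*48 = (-28 + 43) + 6192 = 15 + 6192 = 6207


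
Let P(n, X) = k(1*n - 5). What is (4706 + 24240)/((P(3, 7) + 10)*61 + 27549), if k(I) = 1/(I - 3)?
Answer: 72365/70367 ≈ 1.0284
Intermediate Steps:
k(I) = 1/(-3 + I)
P(n, X) = 1/(-8 + n) (P(n, X) = 1/(-3 + (1*n - 5)) = 1/(-3 + (n - 5)) = 1/(-3 + (-5 + n)) = 1/(-8 + n))
(4706 + 24240)/((P(3, 7) + 10)*61 + 27549) = (4706 + 24240)/((1/(-8 + 3) + 10)*61 + 27549) = 28946/((1/(-5) + 10)*61 + 27549) = 28946/((-1/5 + 10)*61 + 27549) = 28946/((49/5)*61 + 27549) = 28946/(2989/5 + 27549) = 28946/(140734/5) = 28946*(5/140734) = 72365/70367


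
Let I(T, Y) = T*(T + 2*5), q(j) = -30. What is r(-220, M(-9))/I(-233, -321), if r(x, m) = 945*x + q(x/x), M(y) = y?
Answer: -207930/51959 ≈ -4.0018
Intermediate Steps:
r(x, m) = -30 + 945*x (r(x, m) = 945*x - 30 = -30 + 945*x)
I(T, Y) = T*(10 + T) (I(T, Y) = T*(T + 10) = T*(10 + T))
r(-220, M(-9))/I(-233, -321) = (-30 + 945*(-220))/((-233*(10 - 233))) = (-30 - 207900)/((-233*(-223))) = -207930/51959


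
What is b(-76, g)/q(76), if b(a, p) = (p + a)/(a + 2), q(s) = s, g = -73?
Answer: 149/5624 ≈ 0.026494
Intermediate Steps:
b(a, p) = (a + p)/(2 + a)
b(-76, g)/q(76) = ((-76 - 73)/(2 - 76))/76 = (-149/(-74))*(1/76) = -1/74*(-149)*(1/76) = (149/74)*(1/76) = 149/5624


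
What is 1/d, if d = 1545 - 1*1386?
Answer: 1/159 ≈ 0.0062893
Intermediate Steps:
d = 159 (d = 1545 - 1386 = 159)
1/d = 1/159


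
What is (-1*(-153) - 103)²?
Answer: 2500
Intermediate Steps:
(-1*(-153) - 103)² = (153 - 103)² = 50² = 2500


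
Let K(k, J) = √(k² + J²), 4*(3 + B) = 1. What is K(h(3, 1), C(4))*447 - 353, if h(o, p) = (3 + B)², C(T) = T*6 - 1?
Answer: -353 + 2235*√5417/16 ≈ 9928.0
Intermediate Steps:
B = -11/4 (B = -3 + (¼)*1 = -3 + ¼ = -11/4 ≈ -2.7500)
C(T) = -1 + 6*T (C(T) = 6*T - 1 = -1 + 6*T)
h(o, p) = 1/16 (h(o, p) = (3 - 11/4)² = (¼)² = 1/16)
K(k, J) = √(J² + k²)
K(h(3, 1), C(4))*447 - 353 = √((-1 + 6*4)² + (1/16)²)*447 - 353 = √((-1 + 24)² + 1/256)*447 - 353 = √(23² + 1/256)*447 - 353 = √(529 + 1/256)*447 - 353 = √(135425/256)*447 - 353 = (5*√5417/16)*447 - 353 = 2235*√5417/16 - 353 = -353 + 2235*√5417/16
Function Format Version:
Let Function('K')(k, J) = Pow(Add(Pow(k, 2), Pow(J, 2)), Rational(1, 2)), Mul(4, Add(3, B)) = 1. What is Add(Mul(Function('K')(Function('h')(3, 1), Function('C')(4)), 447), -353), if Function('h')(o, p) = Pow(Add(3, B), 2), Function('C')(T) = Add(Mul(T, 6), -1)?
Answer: Add(-353, Mul(Rational(2235, 16), Pow(5417, Rational(1, 2)))) ≈ 9928.0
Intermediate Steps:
B = Rational(-11, 4) (B = Add(-3, Mul(Rational(1, 4), 1)) = Add(-3, Rational(1, 4)) = Rational(-11, 4) ≈ -2.7500)
Function('C')(T) = Add(-1, Mul(6, T)) (Function('C')(T) = Add(Mul(6, T), -1) = Add(-1, Mul(6, T)))
Function('h')(o, p) = Rational(1, 16) (Function('h')(o, p) = Pow(Add(3, Rational(-11, 4)), 2) = Pow(Rational(1, 4), 2) = Rational(1, 16))
Function('K')(k, J) = Pow(Add(Pow(J, 2), Pow(k, 2)), Rational(1, 2))
Add(Mul(Function('K')(Function('h')(3, 1), Function('C')(4)), 447), -353) = Add(Mul(Pow(Add(Pow(Add(-1, Mul(6, 4)), 2), Pow(Rational(1, 16), 2)), Rational(1, 2)), 447), -353) = Add(Mul(Pow(Add(Pow(Add(-1, 24), 2), Rational(1, 256)), Rational(1, 2)), 447), -353) = Add(Mul(Pow(Add(Pow(23, 2), Rational(1, 256)), Rational(1, 2)), 447), -353) = Add(Mul(Pow(Add(529, Rational(1, 256)), Rational(1, 2)), 447), -353) = Add(Mul(Pow(Rational(135425, 256), Rational(1, 2)), 447), -353) = Add(Mul(Mul(Rational(5, 16), Pow(5417, Rational(1, 2))), 447), -353) = Add(Mul(Rational(2235, 16), Pow(5417, Rational(1, 2))), -353) = Add(-353, Mul(Rational(2235, 16), Pow(5417, Rational(1, 2))))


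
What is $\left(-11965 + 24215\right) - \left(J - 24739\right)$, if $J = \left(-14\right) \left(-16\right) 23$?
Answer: $31837$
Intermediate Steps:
$J = 5152$ ($J = 224 \cdot 23 = 5152$)
$\left(-11965 + 24215\right) - \left(J - 24739\right) = \left(-11965 + 24215\right) - \left(5152 - 24739\right) = 12250 - \left(5152 - 24739\right) = 12250 - -19587 = 12250 + 19587 = 31837$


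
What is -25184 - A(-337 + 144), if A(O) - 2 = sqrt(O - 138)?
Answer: -25186 - I*sqrt(331) ≈ -25186.0 - 18.193*I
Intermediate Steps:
A(O) = 2 + sqrt(-138 + O) (A(O) = 2 + sqrt(O - 138) = 2 + sqrt(-138 + O))
-25184 - A(-337 + 144) = -25184 - (2 + sqrt(-138 + (-337 + 144))) = -25184 - (2 + sqrt(-138 - 193)) = -25184 - (2 + sqrt(-331)) = -25184 - (2 + I*sqrt(331)) = -25184 + (-2 - I*sqrt(331)) = -25186 - I*sqrt(331)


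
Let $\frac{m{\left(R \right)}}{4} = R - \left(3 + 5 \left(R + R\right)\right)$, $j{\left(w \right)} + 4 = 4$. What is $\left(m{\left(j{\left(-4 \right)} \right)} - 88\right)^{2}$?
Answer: $10000$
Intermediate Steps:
$j{\left(w \right)} = 0$ ($j{\left(w \right)} = -4 + 4 = 0$)
$m{\left(R \right)} = -12 - 36 R$ ($m{\left(R \right)} = 4 \left(R - \left(3 + 5 \left(R + R\right)\right)\right) = 4 \left(R - \left(3 + 5 \cdot 2 R\right)\right) = 4 \left(R - \left(3 + 10 R\right)\right) = 4 \left(-3 - 9 R\right) = -12 - 36 R$)
$\left(m{\left(j{\left(-4 \right)} \right)} - 88\right)^{2} = \left(\left(-12 - 0\right) - 88\right)^{2} = \left(\left(-12 + 0\right) - 88\right)^{2} = \left(-12 - 88\right)^{2} = \left(-100\right)^{2} = 10000$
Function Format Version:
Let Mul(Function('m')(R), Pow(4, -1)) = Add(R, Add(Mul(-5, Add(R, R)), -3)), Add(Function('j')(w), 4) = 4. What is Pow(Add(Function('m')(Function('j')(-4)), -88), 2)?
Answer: 10000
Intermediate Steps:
Function('j')(w) = 0 (Function('j')(w) = Add(-4, 4) = 0)
Function('m')(R) = Add(-12, Mul(-36, R)) (Function('m')(R) = Mul(4, Add(R, Add(Mul(-5, Add(R, R)), -3))) = Mul(4, Add(R, Add(Mul(-5, Mul(2, R)), -3))) = Mul(4, Add(R, Add(Mul(-10, R), -3))) = Mul(4, Add(R, Add(-3, Mul(-10, R)))) = Mul(4, Add(-3, Mul(-9, R))) = Add(-12, Mul(-36, R)))
Pow(Add(Function('m')(Function('j')(-4)), -88), 2) = Pow(Add(Add(-12, Mul(-36, 0)), -88), 2) = Pow(Add(Add(-12, 0), -88), 2) = Pow(Add(-12, -88), 2) = Pow(-100, 2) = 10000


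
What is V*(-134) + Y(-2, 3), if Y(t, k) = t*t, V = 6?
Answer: -800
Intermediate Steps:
Y(t, k) = t²
V*(-134) + Y(-2, 3) = 6*(-134) + (-2)² = -804 + 4 = -800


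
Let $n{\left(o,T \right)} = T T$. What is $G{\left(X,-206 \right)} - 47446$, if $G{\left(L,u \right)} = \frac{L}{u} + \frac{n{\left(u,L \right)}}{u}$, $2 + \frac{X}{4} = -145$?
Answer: $- \frac{5059516}{103} \approx -49122.0$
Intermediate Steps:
$X = -588$ ($X = -8 + 4 \left(-145\right) = -8 - 580 = -588$)
$n{\left(o,T \right)} = T^{2}$
$G{\left(L,u \right)} = \frac{L}{u} + \frac{L^{2}}{u}$
$G{\left(X,-206 \right)} - 47446 = - \frac{588 \left(1 - 588\right)}{-206} - 47446 = \left(-588\right) \left(- \frac{1}{206}\right) \left(-587\right) - 47446 = - \frac{172578}{103} - 47446 = - \frac{5059516}{103}$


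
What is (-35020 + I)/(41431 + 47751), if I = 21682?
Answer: -6669/44591 ≈ -0.14956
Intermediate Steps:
(-35020 + I)/(41431 + 47751) = (-35020 + 21682)/(41431 + 47751) = -13338/89182 = -13338*1/89182 = -6669/44591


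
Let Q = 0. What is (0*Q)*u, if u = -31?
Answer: 0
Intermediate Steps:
(0*Q)*u = (0*0)*(-31) = 0*(-31) = 0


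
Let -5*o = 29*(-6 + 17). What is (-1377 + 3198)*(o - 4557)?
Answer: -42072384/5 ≈ -8.4145e+6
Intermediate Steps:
o = -319/5 (o = -29*(-6 + 17)/5 = -29*11/5 = -1/5*319 = -319/5 ≈ -63.800)
(-1377 + 3198)*(o - 4557) = (-1377 + 3198)*(-319/5 - 4557) = 1821*(-23104/5) = -42072384/5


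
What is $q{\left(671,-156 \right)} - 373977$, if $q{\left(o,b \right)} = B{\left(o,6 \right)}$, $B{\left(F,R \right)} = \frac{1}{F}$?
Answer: $- \frac{250938566}{671} \approx -3.7398 \cdot 10^{5}$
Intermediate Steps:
$q{\left(o,b \right)} = \frac{1}{o}$
$q{\left(671,-156 \right)} - 373977 = \frac{1}{671} - 373977 = - \frac{250938566}{671}$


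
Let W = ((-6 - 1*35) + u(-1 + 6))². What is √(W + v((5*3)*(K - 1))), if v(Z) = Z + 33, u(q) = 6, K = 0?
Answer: √1243 ≈ 35.256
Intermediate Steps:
W = 1225 (W = ((-6 - 1*35) + 6)² = ((-6 - 35) + 6)² = (-41 + 6)² = (-35)² = 1225)
v(Z) = 33 + Z
√(W + v((5*3)*(K - 1))) = √(1225 + (33 + (5*3)*(0 - 1))) = √(1225 + (33 + 15*(-1))) = √(1225 + (33 - 15)) = √(1225 + 18) = √1243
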